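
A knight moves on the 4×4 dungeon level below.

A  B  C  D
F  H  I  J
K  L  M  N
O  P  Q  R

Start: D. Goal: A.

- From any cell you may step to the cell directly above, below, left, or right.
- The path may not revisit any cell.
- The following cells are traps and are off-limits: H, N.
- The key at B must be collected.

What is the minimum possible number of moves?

Any route passes through B somewhere between D and A. Summing Manhattan distances along the two legs (D → B → A) gives a lower bound of 2 + 1 = 3 moves.
A route of 3 moves achieves this: D → C → B → A.
Since 3 matches the lower bound, it is optimal.

3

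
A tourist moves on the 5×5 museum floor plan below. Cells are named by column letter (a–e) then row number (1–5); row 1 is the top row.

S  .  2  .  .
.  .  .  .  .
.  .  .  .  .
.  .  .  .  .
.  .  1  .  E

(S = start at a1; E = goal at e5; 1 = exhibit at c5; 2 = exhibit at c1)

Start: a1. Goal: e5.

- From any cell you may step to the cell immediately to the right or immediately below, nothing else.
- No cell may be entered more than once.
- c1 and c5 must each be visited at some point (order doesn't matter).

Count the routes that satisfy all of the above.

1

A right/down-only route from a1 to e5 makes exactly 4 down-moves and 4 right-moves in some order.
With no other constraints that would be C(8,4) = 70 routes.
A monotone route can only reach the required cells in the order c1, c5, so split there and multiply the segment counts: a1→c1: 1; c1→c5: 1; c5→e5: 1; product = 1.
That gives 1 route.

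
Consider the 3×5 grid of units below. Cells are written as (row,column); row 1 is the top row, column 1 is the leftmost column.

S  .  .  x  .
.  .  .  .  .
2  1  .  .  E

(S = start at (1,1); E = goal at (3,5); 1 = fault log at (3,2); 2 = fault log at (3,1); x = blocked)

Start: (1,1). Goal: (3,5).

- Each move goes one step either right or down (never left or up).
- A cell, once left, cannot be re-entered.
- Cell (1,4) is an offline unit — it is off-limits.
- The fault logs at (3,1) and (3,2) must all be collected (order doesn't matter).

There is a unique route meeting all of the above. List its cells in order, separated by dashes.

Moves only go right or down, so the column and row indices never decrease.
Route from (1,1): 2× down (reaching (3,1)), 4× right (reaching (3,5)) — 6 moves in all.
Check: all required cells visited.

(1,1) - (2,1) - (3,1) - (3,2) - (3,3) - (3,4) - (3,5)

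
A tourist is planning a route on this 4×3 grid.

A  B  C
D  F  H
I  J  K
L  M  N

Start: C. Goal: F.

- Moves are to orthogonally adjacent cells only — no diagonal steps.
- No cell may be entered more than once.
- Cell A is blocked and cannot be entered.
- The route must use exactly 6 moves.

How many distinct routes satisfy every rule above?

2

Need simple routes of exactly 6 moves from C to F (Manhattan distance 2, so 2 moves are spent on a detour and 2 undoing it).
Enumerating: C H K N M J F | C H K J I D F.
That gives 2 routes.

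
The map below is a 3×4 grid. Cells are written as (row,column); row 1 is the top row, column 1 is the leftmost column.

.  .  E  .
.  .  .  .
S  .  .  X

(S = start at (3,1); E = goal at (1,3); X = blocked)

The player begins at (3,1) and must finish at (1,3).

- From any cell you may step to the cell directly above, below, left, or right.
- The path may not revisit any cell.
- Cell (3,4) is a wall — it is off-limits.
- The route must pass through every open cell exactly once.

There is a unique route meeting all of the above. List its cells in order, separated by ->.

Need to visit all 11 open cells exactly once, starting at (3,1) and ending at (1,3).
Route from (3,1): up 2 to (1,1), right 1 to (1,2), down 2 to (3,2), right 1 to (3,3), up 1 to (2,3), right 1 to (2,4), up 1 to (1,4), left 1 to (1,3) — 10 moves in all.
Check: all 11 open cells covered.

(3,1) -> (2,1) -> (1,1) -> (1,2) -> (2,2) -> (3,2) -> (3,3) -> (2,3) -> (2,4) -> (1,4) -> (1,3)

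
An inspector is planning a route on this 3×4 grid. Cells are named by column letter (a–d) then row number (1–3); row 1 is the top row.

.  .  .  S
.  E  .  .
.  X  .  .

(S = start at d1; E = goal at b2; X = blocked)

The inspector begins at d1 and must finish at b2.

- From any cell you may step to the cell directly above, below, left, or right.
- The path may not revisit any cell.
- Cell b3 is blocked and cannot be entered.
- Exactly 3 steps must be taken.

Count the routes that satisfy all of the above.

3

Need simple routes of exactly 3 moves from d1 to b2 (Manhattan distance 3, so 0 moves are spent on a detour and 0 undoing it).
Enumerating: d1 d2 c2 b2 | d1 c1 c2 b2 | d1 c1 b1 b2.
That gives 3 routes.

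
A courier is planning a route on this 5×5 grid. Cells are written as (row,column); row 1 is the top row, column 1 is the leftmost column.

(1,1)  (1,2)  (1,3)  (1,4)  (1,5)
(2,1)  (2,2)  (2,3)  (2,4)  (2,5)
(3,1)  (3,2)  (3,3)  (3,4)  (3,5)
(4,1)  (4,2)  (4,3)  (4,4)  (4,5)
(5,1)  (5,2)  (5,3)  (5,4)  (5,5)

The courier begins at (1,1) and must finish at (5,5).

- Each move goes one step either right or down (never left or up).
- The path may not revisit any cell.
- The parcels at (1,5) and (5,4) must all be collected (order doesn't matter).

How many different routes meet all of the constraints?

0

A right/down-only route from (1,1) to (5,5) makes exactly 4 down-moves and 4 right-moves in some order.
With no other constraints that would be C(8,4) = 70 routes.
(5,4) is below but to the left of (1,5): going (1,5) → (5,4) would need a leftward move and (5,4) → (1,5) an upward move, so no right/down-only route can visit both required cells.
No route satisfies every constraint, so the count is 0.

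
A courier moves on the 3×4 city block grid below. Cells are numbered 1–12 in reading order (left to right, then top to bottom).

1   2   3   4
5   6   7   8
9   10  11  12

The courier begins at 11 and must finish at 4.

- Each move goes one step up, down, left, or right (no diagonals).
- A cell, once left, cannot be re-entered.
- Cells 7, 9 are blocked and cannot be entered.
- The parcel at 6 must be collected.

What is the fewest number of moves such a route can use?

5

Any route passes through 6 somewhere between 11 and 4. Summing Manhattan distances along the two legs (11 → 6 → 4) gives a lower bound of 2 + 3 = 5 moves.
A route of 5 moves achieves this: 11 → 10 → 6 → 2 → 3 → 4.
Since 5 matches the lower bound, it is optimal.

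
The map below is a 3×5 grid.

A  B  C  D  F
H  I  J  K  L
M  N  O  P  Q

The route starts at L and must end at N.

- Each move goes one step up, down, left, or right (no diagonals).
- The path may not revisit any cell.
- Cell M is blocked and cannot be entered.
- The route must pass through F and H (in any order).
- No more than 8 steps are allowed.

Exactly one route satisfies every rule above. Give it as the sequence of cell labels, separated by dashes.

L - F - D - C - B - A - H - I - N

The budget equals the shortest possible length, so every move has to be on a shortest route through the required cells.
Route from L: up to F, 4× left (reaching A), down to H, right to I, down to N — 8 moves in all.
Check: all required cells visited; 8 ≤ 8 moves.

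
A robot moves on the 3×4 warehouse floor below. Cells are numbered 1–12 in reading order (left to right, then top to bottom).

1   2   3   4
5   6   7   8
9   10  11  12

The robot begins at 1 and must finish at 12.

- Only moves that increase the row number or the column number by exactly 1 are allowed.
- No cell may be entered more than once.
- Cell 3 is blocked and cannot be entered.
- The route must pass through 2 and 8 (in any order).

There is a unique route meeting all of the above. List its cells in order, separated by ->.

Moves only go right or down, so the column and row indices never decrease.
Route from 1: right 1 to 2, down 1 to 6, right 2 to 8, down 1 to 12 — 5 moves in all.
Check: all required cells visited.

1 -> 2 -> 6 -> 7 -> 8 -> 12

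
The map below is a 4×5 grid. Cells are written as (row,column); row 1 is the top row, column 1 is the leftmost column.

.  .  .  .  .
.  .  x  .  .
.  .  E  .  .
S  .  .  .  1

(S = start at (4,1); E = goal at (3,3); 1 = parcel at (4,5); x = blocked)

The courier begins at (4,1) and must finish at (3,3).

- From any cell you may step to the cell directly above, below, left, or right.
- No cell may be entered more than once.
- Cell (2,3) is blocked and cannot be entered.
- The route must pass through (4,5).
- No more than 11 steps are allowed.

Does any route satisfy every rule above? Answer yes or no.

One route that works: (4,1) → (4,2) → (4,3) → (4,4) → (4,5) → (3,5) → (3,4) → (3,3).

yes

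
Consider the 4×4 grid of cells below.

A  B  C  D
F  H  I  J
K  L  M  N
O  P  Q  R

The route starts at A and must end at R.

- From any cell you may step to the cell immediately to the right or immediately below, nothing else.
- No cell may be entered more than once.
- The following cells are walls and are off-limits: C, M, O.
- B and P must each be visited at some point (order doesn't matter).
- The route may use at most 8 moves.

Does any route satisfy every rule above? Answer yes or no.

One route that works: A → B → H → L → P → Q → R.

yes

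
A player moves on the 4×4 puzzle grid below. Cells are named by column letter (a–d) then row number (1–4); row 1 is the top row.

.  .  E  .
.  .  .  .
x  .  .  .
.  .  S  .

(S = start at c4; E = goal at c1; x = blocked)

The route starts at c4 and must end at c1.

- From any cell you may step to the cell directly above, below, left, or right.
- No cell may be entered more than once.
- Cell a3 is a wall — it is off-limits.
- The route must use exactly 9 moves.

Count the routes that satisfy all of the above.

Need simple routes of exactly 9 moves from c4 to c1 (Manhattan distance 3, so 3 moves are spent on a detour and 3 undoing it).
Branch systematically from the start, pruning whenever the remaining move budget drops below the Manhattan distance to c1 or differs from it in parity. Grouping the completions by first move — via c3: 1; via b4: 3; via d4: 5 — and summing: 1 + 3 + 5 = 9.
That gives 9 routes.

9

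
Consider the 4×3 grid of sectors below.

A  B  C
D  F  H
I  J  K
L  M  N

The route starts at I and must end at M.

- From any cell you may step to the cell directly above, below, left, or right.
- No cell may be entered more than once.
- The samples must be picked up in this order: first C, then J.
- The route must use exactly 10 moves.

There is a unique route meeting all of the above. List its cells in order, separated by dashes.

I - D - A - B - C - H - F - J - K - N - M

The waypoints must appear in the order C, J, with no cell reused.
Route from I: 2× up (reaching A), 2× right (reaching C), down to H, left to F, down to J, right to K, down to N, left to M — 10 moves in all.
Check: order respected (C at step 4, J at step 7); 10 moves as required.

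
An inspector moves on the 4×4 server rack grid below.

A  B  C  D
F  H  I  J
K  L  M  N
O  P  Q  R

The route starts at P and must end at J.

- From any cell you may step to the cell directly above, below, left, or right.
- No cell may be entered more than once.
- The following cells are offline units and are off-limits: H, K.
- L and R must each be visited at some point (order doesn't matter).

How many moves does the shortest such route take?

6

Any route passes through L and R in some order between P and J. Summing Manhattan distances along each leg and taking the cheapest ordering (P → L → R → J) gives a lower bound of 1 + 3 + 2 = 6 moves.
A route of 6 moves achieves this: P → L → M → Q → R → N → J.
Since 6 matches the lower bound, it is optimal.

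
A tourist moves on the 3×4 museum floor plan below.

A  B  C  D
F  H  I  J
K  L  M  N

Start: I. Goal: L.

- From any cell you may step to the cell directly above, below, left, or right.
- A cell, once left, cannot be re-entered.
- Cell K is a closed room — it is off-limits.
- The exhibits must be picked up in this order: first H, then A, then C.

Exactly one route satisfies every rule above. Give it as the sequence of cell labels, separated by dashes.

The waypoints must appear in the order H, A, C, with no cell reused.
Route from I: left 2 to F, up 1 to A, right 3 to D, down 2 to N, left 2 to L — 10 moves in all.
Check: order respected (H at step 1, A at step 3, C at step 5).

I - H - F - A - B - C - D - J - N - M - L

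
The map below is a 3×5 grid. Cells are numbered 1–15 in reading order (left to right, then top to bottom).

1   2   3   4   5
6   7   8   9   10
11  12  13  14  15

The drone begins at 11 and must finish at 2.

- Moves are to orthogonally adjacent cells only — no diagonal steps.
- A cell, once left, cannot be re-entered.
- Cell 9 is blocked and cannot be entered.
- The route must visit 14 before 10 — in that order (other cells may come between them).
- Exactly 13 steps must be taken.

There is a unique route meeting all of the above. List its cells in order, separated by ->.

11 -> 12 -> 13 -> 14 -> 15 -> 10 -> 5 -> 4 -> 3 -> 8 -> 7 -> 6 -> 1 -> 2

The waypoints must appear in the order 14, 10, with no cell reused.
Route from 11: right 4 to 15, up 2 to 5, left 2 to 3, down 1 to 8, left 2 to 6, up 1 to 1, right 1 to 2 — 13 moves in all.
Check: order respected (14 at step 3, 10 at step 5); 13 moves as required.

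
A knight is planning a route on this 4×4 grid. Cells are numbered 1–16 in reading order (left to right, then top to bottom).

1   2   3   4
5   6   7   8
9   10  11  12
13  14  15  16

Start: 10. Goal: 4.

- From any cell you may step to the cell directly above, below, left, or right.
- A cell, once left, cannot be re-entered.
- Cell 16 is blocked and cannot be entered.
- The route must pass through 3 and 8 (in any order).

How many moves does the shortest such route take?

Any route passes through 3 and 8 in some order between 10 and 4. Summing Manhattan distances along each leg and taking the cheapest ordering (10 → 3 → 8 → 4) gives a lower bound of 3 + 2 + 1 = 6 moves.
A route of 6 moves achieves this: 10 → 6 → 2 → 3 → 7 → 8 → 4.
Since 6 matches the lower bound, it is optimal.

6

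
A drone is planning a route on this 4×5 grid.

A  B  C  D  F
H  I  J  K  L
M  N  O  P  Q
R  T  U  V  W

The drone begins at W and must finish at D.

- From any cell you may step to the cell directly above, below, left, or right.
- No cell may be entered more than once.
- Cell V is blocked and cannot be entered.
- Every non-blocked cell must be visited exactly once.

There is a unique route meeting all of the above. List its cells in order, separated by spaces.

Need to visit all 19 open cells exactly once, starting at W and ending at D.
Cell F has only two open neighbours (L and D), so the path must pass straight through it: one of those is the cell it's entered from and the other is where it exits.
Route from W: up 1 to Q, left 2 to O, down 1 to U, left 2 to R, up 1 to M, right 1 to N, up 1 to I, left 1 to H, up 1 to A, right 2 to C, down 1 to J, right 2 to L, up 1 to F, left 1 to D — 18 moves in all.
Check: all 19 open cells covered.

W Q P O U T R M N I H A B C J K L F D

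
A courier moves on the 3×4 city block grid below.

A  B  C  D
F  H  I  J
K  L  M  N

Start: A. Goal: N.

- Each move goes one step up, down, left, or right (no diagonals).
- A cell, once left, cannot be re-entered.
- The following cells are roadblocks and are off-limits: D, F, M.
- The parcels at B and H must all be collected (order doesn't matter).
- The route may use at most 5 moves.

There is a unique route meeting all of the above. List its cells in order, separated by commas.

The 5-move cap with required stops at B, H leaves no slack for detours.
Route from A: right to B, down to H, 2× right (reaching J), down to N — 5 moves in all.
Check: all required cells visited; 5 ≤ 5 moves.

A, B, H, I, J, N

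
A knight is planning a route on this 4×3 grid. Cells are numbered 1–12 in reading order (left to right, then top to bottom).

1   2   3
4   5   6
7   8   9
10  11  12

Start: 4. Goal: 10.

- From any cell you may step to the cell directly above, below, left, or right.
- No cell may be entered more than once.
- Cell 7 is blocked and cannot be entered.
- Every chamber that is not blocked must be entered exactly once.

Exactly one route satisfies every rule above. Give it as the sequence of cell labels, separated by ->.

Need to visit all 11 open cells exactly once, starting at 4 and ending at 10.
Route from 4: up 1 to 1, right 2 to 3, down 1 to 6, left 1 to 5, down 1 to 8, right 1 to 9, down 1 to 12, left 2 to 10 — 10 moves in all.
Check: all 11 open cells covered.

4 -> 1 -> 2 -> 3 -> 6 -> 5 -> 8 -> 9 -> 12 -> 11 -> 10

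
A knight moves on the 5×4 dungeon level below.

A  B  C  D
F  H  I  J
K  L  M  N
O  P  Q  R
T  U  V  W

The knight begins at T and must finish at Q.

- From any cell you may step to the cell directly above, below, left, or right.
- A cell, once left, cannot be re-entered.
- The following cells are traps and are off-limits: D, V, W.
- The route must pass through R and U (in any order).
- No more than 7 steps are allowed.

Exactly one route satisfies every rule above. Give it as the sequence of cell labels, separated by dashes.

The 7-move cap with required stops at R, U leaves no slack for detours.
Route from T: right 1 to U, up 2 to L, right 2 to N, down 1 to R, left 1 to Q — 7 moves in all.
Check: all required cells visited; 7 ≤ 7 moves.

T - U - P - L - M - N - R - Q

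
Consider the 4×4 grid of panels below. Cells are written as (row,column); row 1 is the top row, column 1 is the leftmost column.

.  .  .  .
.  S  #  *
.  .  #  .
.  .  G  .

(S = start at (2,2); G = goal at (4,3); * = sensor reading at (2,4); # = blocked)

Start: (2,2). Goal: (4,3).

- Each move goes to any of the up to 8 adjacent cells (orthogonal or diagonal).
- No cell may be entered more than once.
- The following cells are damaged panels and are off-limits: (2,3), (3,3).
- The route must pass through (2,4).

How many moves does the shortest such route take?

Any route passes through (2,4) somewhere between (2,2) and (4,3). Summing Chebyshev distances along the two legs ((2,2) → (2,4) → (4,3)) gives a lower bound of 2 + 2 = 4 moves.
A route of 4 moves achieves this: (2,2) → (1,3) → (2,4) → (3,4) → (4,3).
Since 4 matches the lower bound, it is optimal.

4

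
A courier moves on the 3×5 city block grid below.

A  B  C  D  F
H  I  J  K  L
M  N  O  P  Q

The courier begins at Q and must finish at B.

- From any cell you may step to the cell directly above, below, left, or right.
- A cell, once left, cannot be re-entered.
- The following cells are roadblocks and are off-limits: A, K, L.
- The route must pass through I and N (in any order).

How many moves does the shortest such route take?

5

Any route passes through I and N in some order between Q and B. Summing Manhattan distances along each leg and taking the cheapest ordering (Q → N → I → B) gives a lower bound of 3 + 1 + 1 = 5 moves.
A route of 5 moves achieves this: Q → P → O → N → I → B.
Since 5 matches the lower bound, it is optimal.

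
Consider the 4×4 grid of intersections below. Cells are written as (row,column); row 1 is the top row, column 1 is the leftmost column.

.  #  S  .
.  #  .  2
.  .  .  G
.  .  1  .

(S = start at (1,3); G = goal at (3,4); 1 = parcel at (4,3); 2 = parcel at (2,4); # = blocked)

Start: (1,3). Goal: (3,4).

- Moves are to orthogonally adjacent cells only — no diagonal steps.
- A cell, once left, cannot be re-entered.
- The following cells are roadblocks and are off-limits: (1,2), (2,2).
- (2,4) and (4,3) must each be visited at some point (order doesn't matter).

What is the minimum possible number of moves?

Any route passes through (2,4) and (4,3) in some order between (1,3) and (3,4). Summing Manhattan distances along each leg and taking the cheapest ordering ((1,3) → (4,3) → (2,4) → (3,4)) gives a lower bound of 3 + 3 + 1 = 7 moves.
A route of 7 moves achieves this: (1,3) → (1,4) → (2,4) → (2,3) → (3,3) → (4,3) → (4,4) → (3,4).
Since 7 matches the lower bound, it is optimal.

7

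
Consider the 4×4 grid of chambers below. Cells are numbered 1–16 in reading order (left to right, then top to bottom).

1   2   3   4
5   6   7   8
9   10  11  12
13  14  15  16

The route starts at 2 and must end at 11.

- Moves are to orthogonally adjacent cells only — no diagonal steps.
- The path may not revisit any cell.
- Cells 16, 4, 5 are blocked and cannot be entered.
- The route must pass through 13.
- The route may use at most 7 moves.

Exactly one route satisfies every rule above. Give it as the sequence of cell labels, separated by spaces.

2 6 10 9 13 14 15 11

The budget equals the shortest possible length, so every move has to be on a shortest route through the required cells.
Route from 2: 2× down (reaching 10), left to 9, down to 13, 2× right (reaching 15), up to 11 — 7 moves in all.
Check: all required cells visited; 7 ≤ 7 moves.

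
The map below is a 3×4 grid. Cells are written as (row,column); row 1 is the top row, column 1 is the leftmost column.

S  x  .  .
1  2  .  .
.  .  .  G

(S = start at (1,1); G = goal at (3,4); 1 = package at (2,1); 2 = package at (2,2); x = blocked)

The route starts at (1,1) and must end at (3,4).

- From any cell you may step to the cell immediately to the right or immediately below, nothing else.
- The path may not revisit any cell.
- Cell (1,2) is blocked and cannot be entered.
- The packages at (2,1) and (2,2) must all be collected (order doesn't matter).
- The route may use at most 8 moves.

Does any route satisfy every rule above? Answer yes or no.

yes

One route that works: (1,1) → (2,1) → (2,2) → (3,2) → (3,3) → (3,4).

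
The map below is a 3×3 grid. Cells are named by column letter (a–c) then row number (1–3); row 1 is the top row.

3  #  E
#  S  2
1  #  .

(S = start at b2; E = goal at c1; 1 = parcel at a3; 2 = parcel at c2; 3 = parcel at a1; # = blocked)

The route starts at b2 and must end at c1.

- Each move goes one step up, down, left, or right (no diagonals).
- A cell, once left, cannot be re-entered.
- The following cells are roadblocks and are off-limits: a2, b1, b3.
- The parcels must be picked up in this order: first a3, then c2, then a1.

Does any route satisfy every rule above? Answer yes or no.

no

The blocked cells wall a3 off from b2 completely — no sequence of moves reaches it at all, so no route can satisfy the rules.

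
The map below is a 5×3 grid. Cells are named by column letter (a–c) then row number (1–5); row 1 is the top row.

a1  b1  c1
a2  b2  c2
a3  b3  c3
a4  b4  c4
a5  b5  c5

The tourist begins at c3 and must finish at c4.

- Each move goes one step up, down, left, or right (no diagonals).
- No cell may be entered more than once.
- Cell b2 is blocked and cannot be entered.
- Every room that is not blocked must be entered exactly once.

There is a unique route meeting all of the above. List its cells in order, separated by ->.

Need to visit all 14 open cells exactly once, starting at c3 and ending at c4.
Route from c3: up 2 to c1, left 2 to a1, down 2 to a3, right 1 to b3, down 1 to b4, left 1 to a4, down 1 to a5, right 2 to c5, up 1 to c4 — 13 moves in all.
Check: all 14 open cells covered.

c3 -> c2 -> c1 -> b1 -> a1 -> a2 -> a3 -> b3 -> b4 -> a4 -> a5 -> b5 -> c5 -> c4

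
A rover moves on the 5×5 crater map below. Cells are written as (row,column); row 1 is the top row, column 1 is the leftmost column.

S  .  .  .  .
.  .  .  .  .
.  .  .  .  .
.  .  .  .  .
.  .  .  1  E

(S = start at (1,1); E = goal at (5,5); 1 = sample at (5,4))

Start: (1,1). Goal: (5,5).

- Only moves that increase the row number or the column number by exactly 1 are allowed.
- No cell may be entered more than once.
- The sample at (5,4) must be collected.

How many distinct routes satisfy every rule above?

A right/down-only route from (1,1) to (5,5) makes exactly 4 down-moves and 4 right-moves in some order.
With no other constraints that would be C(8,4) = 70 routes.
Split at (5,4) and multiply the segment counts: (1,1)→(5,4): 35; (5,4)→(5,5): 1; product = 35.
That gives 35 routes.

35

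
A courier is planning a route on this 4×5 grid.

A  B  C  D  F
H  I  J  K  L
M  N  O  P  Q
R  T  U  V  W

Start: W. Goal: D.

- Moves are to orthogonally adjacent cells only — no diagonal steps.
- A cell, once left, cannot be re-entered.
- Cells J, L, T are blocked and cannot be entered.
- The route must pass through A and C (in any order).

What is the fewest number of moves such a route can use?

Any route passes through A and C in some order between W and D. Summing Manhattan distances along each leg and taking the cheapest ordering (W → A → C → D) gives a lower bound of 7 + 2 + 1 = 10 moves.
A route of 10 moves achieves this: W → Q → P → O → N → I → H → A → B → C → D.
Since 10 matches the lower bound, it is optimal.

10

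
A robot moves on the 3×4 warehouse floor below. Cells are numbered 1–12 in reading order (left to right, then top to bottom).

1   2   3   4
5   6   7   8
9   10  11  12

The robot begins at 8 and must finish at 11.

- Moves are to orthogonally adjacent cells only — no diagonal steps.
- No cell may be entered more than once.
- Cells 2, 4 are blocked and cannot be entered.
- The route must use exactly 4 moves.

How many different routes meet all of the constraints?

1

Need simple routes of exactly 4 moves from 8 to 11 (Manhattan distance 2, so 1 moves are spent on a detour and 1 undoing it).
Enumerating: 8 7 6 10 11.
That gives 1 route.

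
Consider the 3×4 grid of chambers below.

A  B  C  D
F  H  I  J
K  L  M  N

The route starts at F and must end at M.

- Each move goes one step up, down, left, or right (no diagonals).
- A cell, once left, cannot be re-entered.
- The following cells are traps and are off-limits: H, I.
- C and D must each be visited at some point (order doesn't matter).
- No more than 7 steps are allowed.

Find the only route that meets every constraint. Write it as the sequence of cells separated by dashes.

The budget equals the shortest possible length, so every move has to be on a shortest route through the required cells.
Route from F: up to A, 3× right (reaching D), 2× down (reaching N), left to M — 7 moves in all.
Check: all required cells visited; 7 ≤ 7 moves.

F - A - B - C - D - J - N - M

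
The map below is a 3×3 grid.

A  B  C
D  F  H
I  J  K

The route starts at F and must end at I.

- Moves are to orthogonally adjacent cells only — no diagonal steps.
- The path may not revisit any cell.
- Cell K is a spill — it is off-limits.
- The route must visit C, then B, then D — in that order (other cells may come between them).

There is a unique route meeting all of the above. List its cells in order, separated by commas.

F, H, C, B, A, D, I

The waypoints must appear in the order C, B, D, with no cell reused.
Route from F: right 1 to H, up 1 to C, left 2 to A, down 2 to I — 6 moves in all.
Check: order respected (C at step 2, B at step 3, D at step 5).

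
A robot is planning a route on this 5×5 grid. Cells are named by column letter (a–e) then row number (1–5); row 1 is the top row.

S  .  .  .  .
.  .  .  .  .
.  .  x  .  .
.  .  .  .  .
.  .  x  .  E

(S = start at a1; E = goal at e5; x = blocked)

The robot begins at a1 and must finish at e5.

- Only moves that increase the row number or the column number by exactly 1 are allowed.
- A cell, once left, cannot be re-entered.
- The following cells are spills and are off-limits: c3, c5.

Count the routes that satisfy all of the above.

A right/down-only route from a1 to e5 makes exactly 4 down-moves and 4 right-moves in some order.
With no other constraints that would be C(8,4) = 70 routes.
Subtract routes through each blocked cell (inclusion–exclusion for overlaps): − through c3: 36 − through c5: 15 + through c3&c5: 6 → 25.
That gives 25 routes.

25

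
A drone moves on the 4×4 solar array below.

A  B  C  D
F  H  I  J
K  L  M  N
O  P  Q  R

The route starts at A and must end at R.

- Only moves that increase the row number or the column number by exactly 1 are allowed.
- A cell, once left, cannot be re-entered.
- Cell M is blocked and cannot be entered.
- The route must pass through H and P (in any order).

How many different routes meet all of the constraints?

2

A right/down-only route from A to R makes exactly 3 down-moves and 3 right-moves in some order.
With no other constraints that would be C(6,3) = 20 routes.
A monotone route can only reach the required cells in the order H, P, so split there and multiply the segment counts (each segment already excludes blocked cells): A→H: 2; H→P: 1; P→R: 1; product = 2.
That gives 2 routes.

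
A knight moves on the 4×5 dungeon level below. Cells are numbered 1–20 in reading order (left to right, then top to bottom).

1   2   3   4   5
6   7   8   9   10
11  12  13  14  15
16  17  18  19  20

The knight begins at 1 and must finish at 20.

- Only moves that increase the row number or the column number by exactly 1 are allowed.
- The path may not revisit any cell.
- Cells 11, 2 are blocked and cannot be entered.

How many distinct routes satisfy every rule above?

A right/down-only route from 1 to 20 makes exactly 3 down-moves and 4 right-moves in some order.
With no other constraints that would be C(7,3) = 35 routes.
Subtract routes through each blocked cell (inclusion–exclusion for overlaps): − through 2: 20 − through 11: 5 → 10.
That gives 10 routes.

10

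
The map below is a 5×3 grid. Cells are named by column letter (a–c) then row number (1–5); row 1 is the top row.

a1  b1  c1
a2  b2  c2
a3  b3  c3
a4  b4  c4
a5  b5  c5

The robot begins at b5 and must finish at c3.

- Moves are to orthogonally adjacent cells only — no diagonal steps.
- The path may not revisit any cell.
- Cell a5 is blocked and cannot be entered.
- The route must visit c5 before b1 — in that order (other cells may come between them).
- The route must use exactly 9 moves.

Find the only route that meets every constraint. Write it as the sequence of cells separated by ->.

The waypoints must appear in the order c5, b1, with no cell reused.
Route from b5: right to c5, up to c4, left to b4, 3× up (reaching b1), right to c1, 2× down (reaching c3) — 9 moves in all.
Check: order respected (c5 at step 1, b1 at step 6); 9 moves as required.

b5 -> c5 -> c4 -> b4 -> b3 -> b2 -> b1 -> c1 -> c2 -> c3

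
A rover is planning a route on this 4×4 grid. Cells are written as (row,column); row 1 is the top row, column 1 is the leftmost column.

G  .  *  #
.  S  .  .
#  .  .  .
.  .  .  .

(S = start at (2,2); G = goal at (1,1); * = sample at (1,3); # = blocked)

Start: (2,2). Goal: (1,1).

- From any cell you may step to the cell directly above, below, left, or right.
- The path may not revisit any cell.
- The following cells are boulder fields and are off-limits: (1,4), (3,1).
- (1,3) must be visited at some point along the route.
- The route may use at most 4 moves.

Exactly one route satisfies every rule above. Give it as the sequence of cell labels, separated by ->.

The budget equals the shortest possible length, so every move has to be on a shortest route through the required cells.
Route from (2,2): right to (2,3), up to (1,3), 2× left (reaching (1,1)) — 4 moves in all.
Check: all required cells visited; 4 ≤ 4 moves.

(2,2) -> (2,3) -> (1,3) -> (1,2) -> (1,1)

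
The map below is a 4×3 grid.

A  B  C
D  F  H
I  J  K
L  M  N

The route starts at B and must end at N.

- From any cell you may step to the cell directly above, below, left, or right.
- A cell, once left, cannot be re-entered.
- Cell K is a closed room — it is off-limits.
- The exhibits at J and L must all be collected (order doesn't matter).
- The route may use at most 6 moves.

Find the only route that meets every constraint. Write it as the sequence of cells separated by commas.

The 6-move cap with required stops at J, L leaves no slack for detours.
Route from B: 2× down (reaching J), left to I, down to L, 2× right (reaching N) — 6 moves in all.
Check: all required cells visited; 6 ≤ 6 moves.

B, F, J, I, L, M, N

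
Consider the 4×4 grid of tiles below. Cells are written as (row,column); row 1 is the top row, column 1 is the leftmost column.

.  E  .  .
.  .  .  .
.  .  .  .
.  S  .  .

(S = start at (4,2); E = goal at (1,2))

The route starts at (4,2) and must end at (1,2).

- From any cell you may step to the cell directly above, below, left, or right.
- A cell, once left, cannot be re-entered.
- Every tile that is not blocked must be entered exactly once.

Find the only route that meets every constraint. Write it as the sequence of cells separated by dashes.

(4,2) - (4,1) - (3,1) - (3,2) - (3,3) - (4,3) - (4,4) - (3,4) - (2,4) - (1,4) - (1,3) - (2,3) - (2,2) - (2,1) - (1,1) - (1,2)

Need to visit all 16 open cells exactly once, starting at (4,2) and ending at (1,2).
Cell (4,1) has only two open neighbours ((3,1) and (4,2)), so the path must pass straight through it: one of those is the cell it's entered from and the other is where it exits.
Route from (4,2): left 1 to (4,1), up 1 to (3,1), right 2 to (3,3), down 1 to (4,3), right 1 to (4,4), up 3 to (1,4), left 1 to (1,3), down 1 to (2,3), left 2 to (2,1), up 1 to (1,1), right 1 to (1,2) — 15 moves in all.
Check: all 16 open cells covered.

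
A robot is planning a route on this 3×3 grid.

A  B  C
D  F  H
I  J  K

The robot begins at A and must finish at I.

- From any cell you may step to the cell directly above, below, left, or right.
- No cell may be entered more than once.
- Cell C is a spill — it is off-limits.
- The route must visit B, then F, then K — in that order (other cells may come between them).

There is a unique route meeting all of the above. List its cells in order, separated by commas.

The waypoints must appear in the order B, F, K, with no cell reused.
Route from A: right 1 to B, down 1 to F, right 1 to H, down 1 to K, left 2 to I — 6 moves in all.
Check: order respected (B at step 1, F at step 2, K at step 4).

A, B, F, H, K, J, I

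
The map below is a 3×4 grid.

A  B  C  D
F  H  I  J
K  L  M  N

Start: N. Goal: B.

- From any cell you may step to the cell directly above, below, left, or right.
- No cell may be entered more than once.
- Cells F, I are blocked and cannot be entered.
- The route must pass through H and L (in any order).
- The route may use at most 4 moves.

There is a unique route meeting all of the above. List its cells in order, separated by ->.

N -> M -> L -> H -> B

The budget equals the shortest possible length, so every move has to be on a shortest route through the required cells.
Route from N: 2× left (reaching L), 2× up (reaching B) — 4 moves in all.
Check: all required cells visited; 4 ≤ 4 moves.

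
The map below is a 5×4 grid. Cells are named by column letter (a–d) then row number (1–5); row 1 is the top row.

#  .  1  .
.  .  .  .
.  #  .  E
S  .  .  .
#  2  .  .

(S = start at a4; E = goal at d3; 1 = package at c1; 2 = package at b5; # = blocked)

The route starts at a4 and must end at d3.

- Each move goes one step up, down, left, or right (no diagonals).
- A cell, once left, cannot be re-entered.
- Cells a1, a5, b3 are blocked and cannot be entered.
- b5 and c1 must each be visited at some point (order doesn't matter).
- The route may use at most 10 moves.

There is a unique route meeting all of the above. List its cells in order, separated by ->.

Any route must reach b5 and c1 and still end at d3 within 10 moves, so the order of the required stops is forced.
Route from a4: right to b4, down to b5, right to c5, 4× up (reaching c1), right to d1, 2× down (reaching d3) — 10 moves in all.
Check: all required cells visited; 10 ≤ 10 moves.

a4 -> b4 -> b5 -> c5 -> c4 -> c3 -> c2 -> c1 -> d1 -> d2 -> d3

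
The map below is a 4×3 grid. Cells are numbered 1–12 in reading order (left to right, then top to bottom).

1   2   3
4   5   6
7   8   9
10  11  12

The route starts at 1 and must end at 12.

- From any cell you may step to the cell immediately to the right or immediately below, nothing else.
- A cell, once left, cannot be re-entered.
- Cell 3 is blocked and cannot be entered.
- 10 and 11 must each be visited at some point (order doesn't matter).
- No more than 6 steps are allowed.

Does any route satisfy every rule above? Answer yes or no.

yes

One route that works: 1 → 4 → 7 → 10 → 11 → 12.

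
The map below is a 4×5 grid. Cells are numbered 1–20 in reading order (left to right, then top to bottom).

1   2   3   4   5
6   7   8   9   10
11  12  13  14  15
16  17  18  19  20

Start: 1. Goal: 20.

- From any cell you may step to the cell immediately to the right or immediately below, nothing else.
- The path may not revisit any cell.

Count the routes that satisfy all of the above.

A right/down-only route from 1 to 20 makes exactly 3 down-moves and 4 right-moves in some order.
With no other constraints that would be C(7,3) = 35 routes.
That gives 35 routes.

35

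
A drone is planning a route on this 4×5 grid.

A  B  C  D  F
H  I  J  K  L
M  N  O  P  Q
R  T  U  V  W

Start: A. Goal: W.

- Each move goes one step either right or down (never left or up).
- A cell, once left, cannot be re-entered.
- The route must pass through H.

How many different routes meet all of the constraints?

15

A right/down-only route from A to W makes exactly 3 down-moves and 4 right-moves in some order.
With no other constraints that would be C(7,3) = 35 routes.
Split at H and multiply the segment counts: A→H: 1; H→W: 15; product = 15.
That gives 15 routes.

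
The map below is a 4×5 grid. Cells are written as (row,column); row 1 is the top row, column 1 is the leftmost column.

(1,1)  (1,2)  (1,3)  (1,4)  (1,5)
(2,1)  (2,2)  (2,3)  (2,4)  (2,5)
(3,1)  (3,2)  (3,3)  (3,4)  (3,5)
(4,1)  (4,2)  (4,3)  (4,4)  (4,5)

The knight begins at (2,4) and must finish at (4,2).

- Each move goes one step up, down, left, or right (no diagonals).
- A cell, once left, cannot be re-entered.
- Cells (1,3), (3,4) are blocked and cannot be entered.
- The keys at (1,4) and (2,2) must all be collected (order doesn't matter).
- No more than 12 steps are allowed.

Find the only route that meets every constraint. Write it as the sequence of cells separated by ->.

(2,4) -> (1,4) -> (1,5) -> (2,5) -> (3,5) -> (4,5) -> (4,4) -> (4,3) -> (3,3) -> (2,3) -> (2,2) -> (3,2) -> (4,2)

The budget equals the shortest possible length, so every move has to be on a shortest route through the required cells.
Route from (2,4): up to (1,4), right to (1,5), 3× down (reaching (4,5)), 2× left (reaching (4,3)), 2× up (reaching (2,3)), left to (2,2), 2× down (reaching (4,2)) — 12 moves in all.
Check: all required cells visited; 12 ≤ 12 moves.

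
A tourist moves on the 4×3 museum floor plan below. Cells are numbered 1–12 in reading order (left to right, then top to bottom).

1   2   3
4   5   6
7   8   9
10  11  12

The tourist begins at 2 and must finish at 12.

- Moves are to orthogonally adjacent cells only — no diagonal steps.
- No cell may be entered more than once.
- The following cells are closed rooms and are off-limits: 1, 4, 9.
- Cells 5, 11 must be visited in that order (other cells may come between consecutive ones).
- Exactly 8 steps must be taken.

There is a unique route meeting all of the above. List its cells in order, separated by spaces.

2 3 6 5 8 7 10 11 12

The waypoints must appear in the order 5, 11, with no cell reused.
Route from 2: right 1 to 3, down 1 to 6, left 1 to 5, down 1 to 8, left 1 to 7, down 1 to 10, right 2 to 12 — 8 moves in all.
Check: order respected (5 at step 3, 11 at step 7); 8 moves as required.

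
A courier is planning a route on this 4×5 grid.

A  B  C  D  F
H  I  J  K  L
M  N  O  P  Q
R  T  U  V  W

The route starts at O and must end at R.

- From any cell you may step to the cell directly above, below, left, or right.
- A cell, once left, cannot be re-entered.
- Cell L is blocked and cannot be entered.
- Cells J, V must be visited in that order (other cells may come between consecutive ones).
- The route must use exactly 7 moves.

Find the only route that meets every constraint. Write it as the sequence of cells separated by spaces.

The waypoints must appear in the order J, V, with no cell reused.
Route from O: up 1 to J, right 1 to K, down 2 to V, left 3 to R — 7 moves in all.
Check: order respected (J at step 1, V at step 4); 7 moves as required.

O J K P V U T R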